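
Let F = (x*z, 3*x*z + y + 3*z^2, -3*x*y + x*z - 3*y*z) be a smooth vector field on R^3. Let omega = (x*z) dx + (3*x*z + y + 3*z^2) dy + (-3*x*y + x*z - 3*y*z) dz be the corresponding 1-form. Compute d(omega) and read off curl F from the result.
d(omega) = (-6*x - 9*z) dy ∧ dz + (x + 3*y - z) dz ∧ dx + (3*z) dx ∧ dy; curl F = (-6*x - 9*z, x + 3*y - z, 3*z)

d omega = sum_{i<j} (∂f_j/∂x_i - ∂f_i/∂x_j) dx_i ∧ dx_j. Under the identification (dy ∧ dz, dz ∧ dx, dx ∧ dy) ↔ (e_x, e_y, e_z), the coefficients are exactly the components of curl F. Compute:
  ∂R/∂y - ∂Q/∂z = (-3*x - 3*z) - (3*x + 6*z) = -6*x - 9*z
  ∂P/∂z - ∂R/∂x = (x) - (-3*y + z) = x + 3*y - z
  ∂Q/∂x - ∂P/∂y = (3*z) - (0) = 3*z.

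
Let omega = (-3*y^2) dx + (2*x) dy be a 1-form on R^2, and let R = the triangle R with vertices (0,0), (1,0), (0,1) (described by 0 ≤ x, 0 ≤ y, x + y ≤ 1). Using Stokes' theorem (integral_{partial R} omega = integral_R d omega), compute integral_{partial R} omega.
integral_(partial R) omega = 2

Stokes: integral_partial_R omega = integral_R d omega with d omega = (∂Q/∂x - ∂P/∂y) dx ∧ dy.
  ∂Q/∂x = 2
  ∂P/∂y = -6*y
  integrand = ∂Q/∂x - ∂P/∂y = 6*y + 2.
Integrating over R: integral_0^1 integral_0^{1-x} (6*y + 2) dy dx = 2.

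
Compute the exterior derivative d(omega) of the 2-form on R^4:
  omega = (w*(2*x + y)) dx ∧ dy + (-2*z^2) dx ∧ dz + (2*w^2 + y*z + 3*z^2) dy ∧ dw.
d(omega) = (2*x + y) dx ∧ dy ∧ dw + (-y - 6*z) dy ∧ dz ∧ dw

For a 2-form omega = sum_{i<j} g_{ij} dx_i ∧ dx_j, the exterior derivative is
  d(omega) = sum_{i<j} d(g_{ij}) ∧ dx_i ∧ dx_j = sum_{i<j, k} (∂g_{ij}/∂x_k) dx_k ∧ dx_i ∧ dx_j.
Expand each term, using dx_k ∧ dx_i ∧ dx_j = sgn(permutation) dx_{(a)} ∧ dx_{(b)} ∧ dx_{(c)} with (a < b < c) sorted:
  d(w*(2*x + y)) includes (∂/∂w)(w*(2*x + y)) dw = (2*x + y) dw, which multiplied by dx ∧ dy gives (2*x + y) dx ∧ dy ∧ dw
  d(2*w^2 + y*z + 3*z^2) includes (∂/∂z)(2*w^2 + y*z + 3*z^2) dz = (y + 6*z) dz, which multiplied by dy ∧ dw gives (-y - 6*z) dy ∧ dz ∧ dw
Collecting like 3-forms: d(omega) = (2*x + y) dx ∧ dy ∧ dw + (-y - 6*z) dy ∧ dz ∧ dw.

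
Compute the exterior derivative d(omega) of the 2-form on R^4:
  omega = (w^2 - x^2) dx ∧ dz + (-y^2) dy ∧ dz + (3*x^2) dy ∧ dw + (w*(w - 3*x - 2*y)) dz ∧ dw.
d(omega) = (-w) dx ∧ dz ∧ dw + (6*x) dx ∧ dy ∧ dw + (-2*w) dy ∧ dz ∧ dw

For a 2-form omega = sum_{i<j} g_{ij} dx_i ∧ dx_j, the exterior derivative is
  d(omega) = sum_{i<j} d(g_{ij}) ∧ dx_i ∧ dx_j = sum_{i<j, k} (∂g_{ij}/∂x_k) dx_k ∧ dx_i ∧ dx_j.
Expand each term, using dx_k ∧ dx_i ∧ dx_j = sgn(permutation) dx_{(a)} ∧ dx_{(b)} ∧ dx_{(c)} with (a < b < c) sorted:
  d(w^2 - x^2) includes (∂/∂w)(w^2 - x^2) dw = (2*w) dw, which multiplied by dx ∧ dz gives (2*w) dx ∧ dz ∧ dw
  d(3*x^2) includes (∂/∂x)(3*x^2) dx = (6*x) dx, which multiplied by dy ∧ dw gives (6*x) dx ∧ dy ∧ dw
  d(w*(w - 3*x - 2*y)) includes (∂/∂x)(w*(w - 3*x - 2*y)) dx = (-3*w) dx, which multiplied by dz ∧ dw gives (-3*w) dx ∧ dz ∧ dw
  d(w*(w - 3*x - 2*y)) includes (∂/∂y)(w*(w - 3*x - 2*y)) dy = (-2*w) dy, which multiplied by dz ∧ dw gives (-2*w) dy ∧ dz ∧ dw
Collecting like 3-forms: d(omega) = (-w) dx ∧ dz ∧ dw + (6*x) dx ∧ dy ∧ dw + (-2*w) dy ∧ dz ∧ dw.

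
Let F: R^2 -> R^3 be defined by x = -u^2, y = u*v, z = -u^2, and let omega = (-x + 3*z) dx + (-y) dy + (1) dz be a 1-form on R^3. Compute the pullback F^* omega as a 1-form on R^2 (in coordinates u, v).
F^* omega = (u*(4*u^2 - v^2 - 2)) du + (-u^2*v) dv

Using F^*(f dg) = (f ∘ F) d(g ∘ F), substitute each coordinate x_i by F_i(u, v) in f_i, and replace dx_i by d F_i = (∂F_i/∂u) du + (∂F_i/∂v) dv.
  For the x component: f_1(F) = -2*u^2; d F_1 = (-2*u) du + (0) dv
  For the y component: f_2(F) = -u*v; d F_2 = (v) du + (u) dv
  For the z component: f_3(F) = 1; d F_3 = (-2*u) du + (0) dv
Combining and collecting du, dv coefficients:
  coeff of du: u*(4*u^2 - v^2 - 2)
  coeff of dv: -u^2*v
F^* omega = (u*(4*u^2 - v^2 - 2)) du + (-u^2*v) dv.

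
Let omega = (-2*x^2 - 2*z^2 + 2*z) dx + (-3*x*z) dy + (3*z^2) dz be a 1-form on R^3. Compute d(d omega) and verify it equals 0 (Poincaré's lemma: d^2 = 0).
d(d omega) = 0

Step 1: d omega = sum_{i<j} (∂f_j/∂x_i - ∂f_i/∂x_j) dx_i ∧ dx_j:
  coeff of dx ∧ dy: -3*z
  coeff of dx ∧ dz: 4*z - 2
  coeff of dy ∧ dz: 3*x
Step 2: Apply d again to each 2-form coefficient. The only possible 3-form in R^3 is dx ∧ dy ∧ dz, with coefficient
  ∂(coeff of dy∧dz)/∂x - ∂(coeff of dx∧dz)/∂y + ∂(coeff of dx∧dy)/∂z
  = ∂/∂x (3*x) - ∂/∂y (4*z - 2) + ∂/∂z (-3*z).
Each of these terms simplifies to sums of mixed partials that cancel in pairs. The result is 0 (by equality of mixed partials for smooth functions — Schwarz / Clairaut).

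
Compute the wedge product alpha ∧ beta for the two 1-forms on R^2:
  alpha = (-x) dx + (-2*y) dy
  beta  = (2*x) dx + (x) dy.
alpha ∧ beta = (x*(-x + 4*y)) dx ∧ dy

Distribute the wedge, using dx_i ∧ dx_j = -dx_j ∧ dx_i and dx_i ∧ dx_i = 0. For each pair (i, j) with i < j, the coefficient of dx_i ∧ dx_j in alpha ∧ beta is (alpha_i * beta_j - alpha_j * beta_i). Collecting: alpha ∧ beta = (x*(-x + 4*y)) dx ∧ dy.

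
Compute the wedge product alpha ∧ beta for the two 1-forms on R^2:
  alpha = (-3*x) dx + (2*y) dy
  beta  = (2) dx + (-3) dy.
alpha ∧ beta = (9*x - 4*y) dx ∧ dy

Distribute the wedge, using dx_i ∧ dx_j = -dx_j ∧ dx_i and dx_i ∧ dx_i = 0. For each pair (i, j) with i < j, the coefficient of dx_i ∧ dx_j in alpha ∧ beta is (alpha_i * beta_j - alpha_j * beta_i). Collecting: alpha ∧ beta = (9*x - 4*y) dx ∧ dy.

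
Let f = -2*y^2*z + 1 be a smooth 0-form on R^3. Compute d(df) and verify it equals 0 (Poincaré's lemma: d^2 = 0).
d(df) = 0

Step 1: df = sum_i (∂f/∂x_i) dx_i = (0) dx + (-4*y*z) dy + (-2*y^2) dz.
Step 2: Apply d again. Using the 1-form formula, the coefficient of dx ∧ dy in d(df) is ∂^2 f/∂x ∂y - ∂^2 f/∂y ∂x = (0) - (0) = 0 (equality of mixed partials for smooth f).
Similarly for dx ∧ dz and dy ∧ dz — all coefficients vanish. So d(df) = 0.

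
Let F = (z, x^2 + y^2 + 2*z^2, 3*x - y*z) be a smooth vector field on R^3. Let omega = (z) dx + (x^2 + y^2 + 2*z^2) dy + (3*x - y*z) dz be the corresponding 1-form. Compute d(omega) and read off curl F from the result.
d(omega) = (-5*z) dy ∧ dz + (-2) dz ∧ dx + (2*x) dx ∧ dy; curl F = (-5*z, -2, 2*x)

d omega = sum_{i<j} (∂f_j/∂x_i - ∂f_i/∂x_j) dx_i ∧ dx_j. Under the identification (dy ∧ dz, dz ∧ dx, dx ∧ dy) ↔ (e_x, e_y, e_z), the coefficients are exactly the components of curl F. Compute:
  ∂R/∂y - ∂Q/∂z = (-z) - (4*z) = -5*z
  ∂P/∂z - ∂R/∂x = (1) - (3) = -2
  ∂Q/∂x - ∂P/∂y = (2*x) - (0) = 2*x.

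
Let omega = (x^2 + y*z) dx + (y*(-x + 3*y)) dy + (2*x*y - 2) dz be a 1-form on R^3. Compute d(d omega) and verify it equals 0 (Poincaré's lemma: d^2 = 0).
d(d omega) = 0

Step 1: d omega = sum_{i<j} (∂f_j/∂x_i - ∂f_i/∂x_j) dx_i ∧ dx_j:
  coeff of dx ∧ dy: -y - z
  coeff of dx ∧ dz: y
  coeff of dy ∧ dz: 2*x
Step 2: Apply d again to each 2-form coefficient. The only possible 3-form in R^3 is dx ∧ dy ∧ dz, with coefficient
  ∂(coeff of dy∧dz)/∂x - ∂(coeff of dx∧dz)/∂y + ∂(coeff of dx∧dy)/∂z
  = ∂/∂x (2*x) - ∂/∂y (y) + ∂/∂z (-y - z).
Each of these terms simplifies to sums of mixed partials that cancel in pairs. The result is 0 (by equality of mixed partials for smooth functions — Schwarz / Clairaut).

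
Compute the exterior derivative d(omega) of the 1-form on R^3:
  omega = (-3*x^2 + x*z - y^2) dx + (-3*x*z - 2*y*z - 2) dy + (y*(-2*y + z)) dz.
d(omega) = (2*y - 3*z) dx ∧ dy + (-x) dx ∧ dz + (3*x - 2*y + z) dy ∧ dz

For a 1-form omega = sum_i f_i dx_i, the exterior derivative is
  d(omega) = sum_{i < j} (∂f_j/∂x_i - ∂f_i/∂x_j) dx_i ∧ dx_j.
  coefficient of dx ∧ dy: ∂f_2/∂x - ∂f_1/∂y = ∂(-3*x*z - 2*y*z - 2)/∂x - ∂(-3*x^2 + x*z - y^2)/∂y = 2*y - 3*z
  coefficient of dx ∧ dz: ∂f_3/∂x - ∂f_1/∂z = ∂(y*(-2*y + z))/∂x - ∂(-3*x^2 + x*z - y^2)/∂z = -x
  coefficient of dy ∧ dz: ∂f_3/∂y - ∂f_2/∂z = ∂(y*(-2*y + z))/∂y - ∂(-3*x*z - 2*y*z - 2)/∂z = 3*x - 2*y + z
Assembling: d(omega) = (2*y - 3*z) dx ∧ dy + (-x) dx ∧ dz + (3*x - 2*y + z) dy ∧ dz.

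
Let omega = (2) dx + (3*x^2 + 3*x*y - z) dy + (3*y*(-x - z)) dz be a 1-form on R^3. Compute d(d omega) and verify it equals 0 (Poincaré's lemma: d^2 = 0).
d(d omega) = 0

Step 1: d omega = sum_{i<j} (∂f_j/∂x_i - ∂f_i/∂x_j) dx_i ∧ dx_j:
  coeff of dx ∧ dy: 6*x + 3*y
  coeff of dx ∧ dz: -3*y
  coeff of dy ∧ dz: -3*x - 3*z + 1
Step 2: Apply d again to each 2-form coefficient. The only possible 3-form in R^3 is dx ∧ dy ∧ dz, with coefficient
  ∂(coeff of dy∧dz)/∂x - ∂(coeff of dx∧dz)/∂y + ∂(coeff of dx∧dy)/∂z
  = ∂/∂x (-3*x - 3*z + 1) - ∂/∂y (-3*y) + ∂/∂z (6*x + 3*y).
Each of these terms simplifies to sums of mixed partials that cancel in pairs. The result is 0 (by equality of mixed partials for smooth functions — Schwarz / Clairaut).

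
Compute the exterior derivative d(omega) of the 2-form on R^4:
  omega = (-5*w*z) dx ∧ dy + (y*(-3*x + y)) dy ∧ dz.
d(omega) = (-5*w - 3*y) dx ∧ dy ∧ dz + (-5*z) dx ∧ dy ∧ dw

For a 2-form omega = sum_{i<j} g_{ij} dx_i ∧ dx_j, the exterior derivative is
  d(omega) = sum_{i<j} d(g_{ij}) ∧ dx_i ∧ dx_j = sum_{i<j, k} (∂g_{ij}/∂x_k) dx_k ∧ dx_i ∧ dx_j.
Expand each term, using dx_k ∧ dx_i ∧ dx_j = sgn(permutation) dx_{(a)} ∧ dx_{(b)} ∧ dx_{(c)} with (a < b < c) sorted:
  d(-5*w*z) includes (∂/∂z)(-5*w*z) dz = (-5*w) dz, which multiplied by dx ∧ dy gives (-5*w) dx ∧ dy ∧ dz
  d(-5*w*z) includes (∂/∂w)(-5*w*z) dw = (-5*z) dw, which multiplied by dx ∧ dy gives (-5*z) dx ∧ dy ∧ dw
  d(y*(-3*x + y)) includes (∂/∂x)(y*(-3*x + y)) dx = (-3*y) dx, which multiplied by dy ∧ dz gives (-3*y) dx ∧ dy ∧ dz
Collecting like 3-forms: d(omega) = (-5*w - 3*y) dx ∧ dy ∧ dz + (-5*z) dx ∧ dy ∧ dw.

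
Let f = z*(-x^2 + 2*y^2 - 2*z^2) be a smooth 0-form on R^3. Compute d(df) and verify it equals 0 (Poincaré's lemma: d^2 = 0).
d(df) = 0

Step 1: df = sum_i (∂f/∂x_i) dx_i = (-2*x*z) dx + (4*y*z) dy + (-x^2 + 2*y^2 - 6*z^2) dz.
Step 2: Apply d again. Using the 1-form formula, the coefficient of dx ∧ dy in d(df) is ∂^2 f/∂x ∂y - ∂^2 f/∂y ∂x = (0) - (0) = 0 (equality of mixed partials for smooth f).
Similarly for dx ∧ dz and dy ∧ dz — all coefficients vanish. So d(df) = 0.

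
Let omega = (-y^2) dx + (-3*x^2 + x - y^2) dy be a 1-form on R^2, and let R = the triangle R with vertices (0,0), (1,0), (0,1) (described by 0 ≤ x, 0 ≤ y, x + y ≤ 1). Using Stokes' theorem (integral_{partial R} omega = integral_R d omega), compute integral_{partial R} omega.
integral_(partial R) omega = -1/6

Stokes: integral_partial_R omega = integral_R d omega with d omega = (∂Q/∂x - ∂P/∂y) dx ∧ dy.
  ∂Q/∂x = 1 - 6*x
  ∂P/∂y = -2*y
  integrand = ∂Q/∂x - ∂P/∂y = -6*x + 2*y + 1.
Integrating over R: integral_0^1 integral_0^{1-x} (-6*x + 2*y + 1) dy dx = -1/6.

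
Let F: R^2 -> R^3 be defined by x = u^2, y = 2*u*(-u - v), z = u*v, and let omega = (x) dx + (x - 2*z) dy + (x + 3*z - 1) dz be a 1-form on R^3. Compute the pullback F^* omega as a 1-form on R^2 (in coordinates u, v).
F^* omega = (-2*u^3 + 7*u^2*v + 7*u*v^2 - v) du + (u*(-u^2 + 7*u*v - 1)) dv

Using F^*(f dg) = (f ∘ F) d(g ∘ F), substitute each coordinate x_i by F_i(u, v) in f_i, and replace dx_i by d F_i = (∂F_i/∂u) du + (∂F_i/∂v) dv.
  For the x component: f_1(F) = u^2; d F_1 = (2*u) du + (0) dv
  For the y component: f_2(F) = u*(u - 2*v); d F_2 = (-4*u - 2*v) du + (-2*u) dv
  For the z component: f_3(F) = u^2 + 3*u*v - 1; d F_3 = (v) du + (u) dv
Combining and collecting du, dv coefficients:
  coeff of du: -2*u^3 + 7*u^2*v + 7*u*v^2 - v
  coeff of dv: u*(-u^2 + 7*u*v - 1)
F^* omega = (-2*u^3 + 7*u^2*v + 7*u*v^2 - v) du + (u*(-u^2 + 7*u*v - 1)) dv.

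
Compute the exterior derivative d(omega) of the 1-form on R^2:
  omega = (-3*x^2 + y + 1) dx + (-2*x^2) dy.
d(omega) = (-4*x - 1) dx ∧ dy

For a 1-form omega = sum_i f_i dx_i, the exterior derivative is
  d(omega) = sum_{i < j} (∂f_j/∂x_i - ∂f_i/∂x_j) dx_i ∧ dx_j.
  coefficient of dx ∧ dy: ∂f_2/∂x - ∂f_1/∂y = ∂(-2*x^2)/∂x - ∂(-3*x^2 + y + 1)/∂y = -4*x - 1
Assembling: d(omega) = (-4*x - 1) dx ∧ dy.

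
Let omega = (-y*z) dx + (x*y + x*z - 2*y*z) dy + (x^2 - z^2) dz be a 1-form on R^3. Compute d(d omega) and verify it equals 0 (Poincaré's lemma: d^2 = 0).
d(d omega) = 0

Step 1: d omega = sum_{i<j} (∂f_j/∂x_i - ∂f_i/∂x_j) dx_i ∧ dx_j:
  coeff of dx ∧ dy: y + 2*z
  coeff of dx ∧ dz: 2*x + y
  coeff of dy ∧ dz: -x + 2*y
Step 2: Apply d again to each 2-form coefficient. The only possible 3-form in R^3 is dx ∧ dy ∧ dz, with coefficient
  ∂(coeff of dy∧dz)/∂x - ∂(coeff of dx∧dz)/∂y + ∂(coeff of dx∧dy)/∂z
  = ∂/∂x (-x + 2*y) - ∂/∂y (2*x + y) + ∂/∂z (y + 2*z).
Each of these terms simplifies to sums of mixed partials that cancel in pairs. The result is 0 (by equality of mixed partials for smooth functions — Schwarz / Clairaut).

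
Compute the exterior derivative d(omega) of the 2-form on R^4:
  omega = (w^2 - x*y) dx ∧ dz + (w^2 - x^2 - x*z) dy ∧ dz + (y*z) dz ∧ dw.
d(omega) = (-x - z) dx ∧ dy ∧ dz + (2*w) dx ∧ dz ∧ dw + (2*w + z) dy ∧ dz ∧ dw

For a 2-form omega = sum_{i<j} g_{ij} dx_i ∧ dx_j, the exterior derivative is
  d(omega) = sum_{i<j} d(g_{ij}) ∧ dx_i ∧ dx_j = sum_{i<j, k} (∂g_{ij}/∂x_k) dx_k ∧ dx_i ∧ dx_j.
Expand each term, using dx_k ∧ dx_i ∧ dx_j = sgn(permutation) dx_{(a)} ∧ dx_{(b)} ∧ dx_{(c)} with (a < b < c) sorted:
  d(w^2 - x*y) includes (∂/∂y)(w^2 - x*y) dy = (-x) dy, which multiplied by dx ∧ dz gives (x) dx ∧ dy ∧ dz
  d(w^2 - x*y) includes (∂/∂w)(w^2 - x*y) dw = (2*w) dw, which multiplied by dx ∧ dz gives (2*w) dx ∧ dz ∧ dw
  d(w^2 - x^2 - x*z) includes (∂/∂x)(w^2 - x^2 - x*z) dx = (-2*x - z) dx, which multiplied by dy ∧ dz gives (-2*x - z) dx ∧ dy ∧ dz
  d(w^2 - x^2 - x*z) includes (∂/∂w)(w^2 - x^2 - x*z) dw = (2*w) dw, which multiplied by dy ∧ dz gives (2*w) dy ∧ dz ∧ dw
  d(y*z) includes (∂/∂y)(y*z) dy = (z) dy, which multiplied by dz ∧ dw gives (z) dy ∧ dz ∧ dw
Collecting like 3-forms: d(omega) = (-x - z) dx ∧ dy ∧ dz + (2*w) dx ∧ dz ∧ dw + (2*w + z) dy ∧ dz ∧ dw.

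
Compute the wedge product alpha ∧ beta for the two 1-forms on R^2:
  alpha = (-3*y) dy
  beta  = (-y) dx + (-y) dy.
alpha ∧ beta = (-3*y^2) dx ∧ dy

Distribute the wedge, using dx_i ∧ dx_j = -dx_j ∧ dx_i and dx_i ∧ dx_i = 0. For each pair (i, j) with i < j, the coefficient of dx_i ∧ dx_j in alpha ∧ beta is (alpha_i * beta_j - alpha_j * beta_i). Collecting: alpha ∧ beta = (-3*y^2) dx ∧ dy.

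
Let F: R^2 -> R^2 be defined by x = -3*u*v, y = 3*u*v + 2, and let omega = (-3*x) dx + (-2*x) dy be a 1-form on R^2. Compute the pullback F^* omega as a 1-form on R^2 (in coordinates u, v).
F^* omega = (-9*u*v^2) du + (-9*u^2*v) dv

Using F^*(f dg) = (f ∘ F) d(g ∘ F), substitute each coordinate x_i by F_i(u, v) in f_i, and replace dx_i by d F_i = (∂F_i/∂u) du + (∂F_i/∂v) dv.
  For the x component: f_1(F) = 9*u*v; d F_1 = (-3*v) du + (-3*u) dv
  For the y component: f_2(F) = 6*u*v; d F_2 = (3*v) du + (3*u) dv
Combining and collecting du, dv coefficients:
  coeff of du: -9*u*v^2
  coeff of dv: -9*u^2*v
F^* omega = (-9*u*v^2) du + (-9*u^2*v) dv.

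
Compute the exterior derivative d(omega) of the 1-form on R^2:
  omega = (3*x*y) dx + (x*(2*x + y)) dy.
d(omega) = (x + y) dx ∧ dy

For a 1-form omega = sum_i f_i dx_i, the exterior derivative is
  d(omega) = sum_{i < j} (∂f_j/∂x_i - ∂f_i/∂x_j) dx_i ∧ dx_j.
  coefficient of dx ∧ dy: ∂f_2/∂x - ∂f_1/∂y = ∂(x*(2*x + y))/∂x - ∂(3*x*y)/∂y = x + y
Assembling: d(omega) = (x + y) dx ∧ dy.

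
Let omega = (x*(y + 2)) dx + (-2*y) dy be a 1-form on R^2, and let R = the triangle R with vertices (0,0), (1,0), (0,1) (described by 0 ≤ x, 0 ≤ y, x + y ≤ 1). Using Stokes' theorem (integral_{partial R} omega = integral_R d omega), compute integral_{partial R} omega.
integral_(partial R) omega = -1/6

Stokes: integral_partial_R omega = integral_R d omega with d omega = (∂Q/∂x - ∂P/∂y) dx ∧ dy.
  ∂Q/∂x = 0
  ∂P/∂y = x
  integrand = ∂Q/∂x - ∂P/∂y = -x.
Integrating over R: integral_0^1 integral_0^{1-x} (-x) dy dx = -1/6.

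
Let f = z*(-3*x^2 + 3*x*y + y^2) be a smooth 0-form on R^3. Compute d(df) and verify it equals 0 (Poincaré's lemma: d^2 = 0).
d(df) = 0

Step 1: df = sum_i (∂f/∂x_i) dx_i = (3*z*(-2*x + y)) dx + (z*(3*x + 2*y)) dy + (-3*x^2 + 3*x*y + y^2) dz.
Step 2: Apply d again. Using the 1-form formula, the coefficient of dx ∧ dy in d(df) is ∂^2 f/∂x ∂y - ∂^2 f/∂y ∂x = (3*z) - (3*z) = 0 (equality of mixed partials for smooth f).
Similarly for dx ∧ dz and dy ∧ dz — all coefficients vanish. So d(df) = 0.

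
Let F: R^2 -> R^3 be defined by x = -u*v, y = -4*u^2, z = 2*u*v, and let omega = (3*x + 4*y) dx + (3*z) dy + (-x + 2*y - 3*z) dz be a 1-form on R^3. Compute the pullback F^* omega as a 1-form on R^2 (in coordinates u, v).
F^* omega = (u*v*(-48*u - 7*v)) du + (-7*u^2*v) dv

Using F^*(f dg) = (f ∘ F) d(g ∘ F), substitute each coordinate x_i by F_i(u, v) in f_i, and replace dx_i by d F_i = (∂F_i/∂u) du + (∂F_i/∂v) dv.
  For the x component: f_1(F) = u*(-16*u - 3*v); d F_1 = (-v) du + (-u) dv
  For the y component: f_2(F) = 6*u*v; d F_2 = (-8*u) du + (0) dv
  For the z component: f_3(F) = u*(-8*u - 5*v); d F_3 = (2*v) du + (2*u) dv
Combining and collecting du, dv coefficients:
  coeff of du: u*v*(-48*u - 7*v)
  coeff of dv: -7*u^2*v
F^* omega = (u*v*(-48*u - 7*v)) du + (-7*u^2*v) dv.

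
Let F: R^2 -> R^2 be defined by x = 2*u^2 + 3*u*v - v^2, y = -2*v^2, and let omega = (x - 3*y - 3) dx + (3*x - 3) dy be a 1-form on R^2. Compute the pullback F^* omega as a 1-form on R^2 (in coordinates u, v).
F^* omega = (8*u^3 + 18*u^2*v + 29*u*v^2 - 12*u + 15*v^3 - 9*v) du + (6*u^3 - 19*u^2*v - 27*u*v^2 - 9*u + 2*v^3 + 18*v) dv

Using F^*(f dg) = (f ∘ F) d(g ∘ F), substitute each coordinate x_i by F_i(u, v) in f_i, and replace dx_i by d F_i = (∂F_i/∂u) du + (∂F_i/∂v) dv.
  For the x component: f_1(F) = 2*u^2 + 3*u*v + 5*v^2 - 3; d F_1 = (4*u + 3*v) du + (3*u - 2*v) dv
  For the y component: f_2(F) = 6*u^2 + 9*u*v - 3*v^2 - 3; d F_2 = (0) du + (-4*v) dv
Combining and collecting du, dv coefficients:
  coeff of du: 8*u^3 + 18*u^2*v + 29*u*v^2 - 12*u + 15*v^3 - 9*v
  coeff of dv: 6*u^3 - 19*u^2*v - 27*u*v^2 - 9*u + 2*v^3 + 18*v
F^* omega = (8*u^3 + 18*u^2*v + 29*u*v^2 - 12*u + 15*v^3 - 9*v) du + (6*u^3 - 19*u^2*v - 27*u*v^2 - 9*u + 2*v^3 + 18*v) dv.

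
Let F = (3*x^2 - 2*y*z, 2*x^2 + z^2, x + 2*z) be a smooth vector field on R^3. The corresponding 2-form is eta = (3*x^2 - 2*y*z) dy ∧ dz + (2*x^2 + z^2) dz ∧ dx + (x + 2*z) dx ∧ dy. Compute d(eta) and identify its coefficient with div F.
d(eta) = (6*x + 2) dx ∧ dy ∧ dz; div F = 6*x + 2

For a 2-form in R^3 of the form above, applying d gives a 3-form with coefficient ∂P/∂x + ∂Q/∂y + ∂R/∂z:
  ∂P/∂x = 6*x
  ∂Q/∂y = 0
  ∂R/∂z = 2
Sum = 6*x + 2, which is exactly div F.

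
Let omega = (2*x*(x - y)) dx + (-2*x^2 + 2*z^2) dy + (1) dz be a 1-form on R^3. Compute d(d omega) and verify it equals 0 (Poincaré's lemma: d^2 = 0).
d(d omega) = 0

Step 1: d omega = sum_{i<j} (∂f_j/∂x_i - ∂f_i/∂x_j) dx_i ∧ dx_j:
  coeff of dx ∧ dy: -2*x
  coeff of dx ∧ dz: 0
  coeff of dy ∧ dz: -4*z
Step 2: Apply d again to each 2-form coefficient. The only possible 3-form in R^3 is dx ∧ dy ∧ dz, with coefficient
  ∂(coeff of dy∧dz)/∂x - ∂(coeff of dx∧dz)/∂y + ∂(coeff of dx∧dy)/∂z
  = ∂/∂x (-4*z) - ∂/∂y (0) + ∂/∂z (-2*x).
Each of these terms simplifies to sums of mixed partials that cancel in pairs. The result is 0 (by equality of mixed partials for smooth functions — Schwarz / Clairaut).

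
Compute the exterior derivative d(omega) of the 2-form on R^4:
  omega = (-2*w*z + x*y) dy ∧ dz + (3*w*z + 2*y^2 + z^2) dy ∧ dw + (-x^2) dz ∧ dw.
d(omega) = (y) dx ∧ dy ∧ dz + (-3*w - 4*z) dy ∧ dz ∧ dw + (-2*x) dx ∧ dz ∧ dw

For a 2-form omega = sum_{i<j} g_{ij} dx_i ∧ dx_j, the exterior derivative is
  d(omega) = sum_{i<j} d(g_{ij}) ∧ dx_i ∧ dx_j = sum_{i<j, k} (∂g_{ij}/∂x_k) dx_k ∧ dx_i ∧ dx_j.
Expand each term, using dx_k ∧ dx_i ∧ dx_j = sgn(permutation) dx_{(a)} ∧ dx_{(b)} ∧ dx_{(c)} with (a < b < c) sorted:
  d(-2*w*z + x*y) includes (∂/∂x)(-2*w*z + x*y) dx = (y) dx, which multiplied by dy ∧ dz gives (y) dx ∧ dy ∧ dz
  d(-2*w*z + x*y) includes (∂/∂w)(-2*w*z + x*y) dw = (-2*z) dw, which multiplied by dy ∧ dz gives (-2*z) dy ∧ dz ∧ dw
  d(3*w*z + 2*y^2 + z^2) includes (∂/∂z)(3*w*z + 2*y^2 + z^2) dz = (3*w + 2*z) dz, which multiplied by dy ∧ dw gives (-3*w - 2*z) dy ∧ dz ∧ dw
  d(-x^2) includes (∂/∂x)(-x^2) dx = (-2*x) dx, which multiplied by dz ∧ dw gives (-2*x) dx ∧ dz ∧ dw
Collecting like 3-forms: d(omega) = (y) dx ∧ dy ∧ dz + (-3*w - 4*z) dy ∧ dz ∧ dw + (-2*x) dx ∧ dz ∧ dw.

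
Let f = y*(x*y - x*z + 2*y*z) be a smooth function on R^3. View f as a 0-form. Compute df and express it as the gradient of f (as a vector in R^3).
df = (y*(y - z)) dx + (2*x*y - x*z + 4*y*z) dy + (y*(-x + 2*y)) dz; grad f = (y*(y - z), 2*x*y - x*z + 4*y*z, y*(-x + 2*y))

For a 0-form f, d f = (∂f/∂x) dx + (∂f/∂y) dy + (∂f/∂z) dz. The components of the vector representation are exactly the entries of grad f in Cartesian coordinates:
  ∂f/∂x = y*(y - z)
  ∂f/∂y = 2*x*y - x*z + 4*y*z
  ∂f/∂z = y*(-x + 2*y).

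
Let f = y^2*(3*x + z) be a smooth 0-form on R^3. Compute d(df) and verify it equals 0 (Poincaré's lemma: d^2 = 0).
d(df) = 0

Step 1: df = sum_i (∂f/∂x_i) dx_i = (3*y^2) dx + (2*y*(3*x + z)) dy + (y^2) dz.
Step 2: Apply d again. Using the 1-form formula, the coefficient of dx ∧ dy in d(df) is ∂^2 f/∂x ∂y - ∂^2 f/∂y ∂x = (6*y) - (6*y) = 0 (equality of mixed partials for smooth f).
Similarly for dx ∧ dz and dy ∧ dz — all coefficients vanish. So d(df) = 0.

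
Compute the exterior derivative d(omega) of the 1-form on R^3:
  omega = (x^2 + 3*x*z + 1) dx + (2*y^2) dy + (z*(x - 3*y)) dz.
d(omega) = (-3*x + z) dx ∧ dz + (-3*z) dy ∧ dz

For a 1-form omega = sum_i f_i dx_i, the exterior derivative is
  d(omega) = sum_{i < j} (∂f_j/∂x_i - ∂f_i/∂x_j) dx_i ∧ dx_j.
  coefficient of dx ∧ dz: ∂f_3/∂x - ∂f_1/∂z = ∂(z*(x - 3*y))/∂x - ∂(x^2 + 3*x*z + 1)/∂z = -3*x + z
  coefficient of dy ∧ dz: ∂f_3/∂y - ∂f_2/∂z = ∂(z*(x - 3*y))/∂y - ∂(2*y^2)/∂z = -3*z
Assembling: d(omega) = (-3*x + z) dx ∧ dz + (-3*z) dy ∧ dz.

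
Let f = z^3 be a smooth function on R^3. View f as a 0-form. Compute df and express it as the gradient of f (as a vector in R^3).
df = (0) dx + (0) dy + (3*z^2) dz; grad f = (0, 0, 3*z^2)

For a 0-form f, d f = (∂f/∂x) dx + (∂f/∂y) dy + (∂f/∂z) dz. The components of the vector representation are exactly the entries of grad f in Cartesian coordinates:
  ∂f/∂x = 0
  ∂f/∂y = 0
  ∂f/∂z = 3*z^2.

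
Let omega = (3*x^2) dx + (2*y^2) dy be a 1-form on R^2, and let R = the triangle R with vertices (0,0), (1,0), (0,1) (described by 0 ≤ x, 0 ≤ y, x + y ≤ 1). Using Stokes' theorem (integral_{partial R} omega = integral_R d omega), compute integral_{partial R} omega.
integral_(partial R) omega = 0

Stokes: integral_partial_R omega = integral_R d omega with d omega = (∂Q/∂x - ∂P/∂y) dx ∧ dy.
  ∂Q/∂x = 0
  ∂P/∂y = 0
  integrand = ∂Q/∂x - ∂P/∂y = 0.
Integrating over R: integral_0^1 integral_0^{1-x} (0) dy dx = 0.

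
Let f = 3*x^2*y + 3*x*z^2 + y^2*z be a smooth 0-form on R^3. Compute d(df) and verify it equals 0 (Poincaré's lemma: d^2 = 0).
d(df) = 0

Step 1: df = sum_i (∂f/∂x_i) dx_i = (6*x*y + 3*z^2) dx + (3*x^2 + 2*y*z) dy + (6*x*z + y^2) dz.
Step 2: Apply d again. Using the 1-form formula, the coefficient of dx ∧ dy in d(df) is ∂^2 f/∂x ∂y - ∂^2 f/∂y ∂x = (6*x) - (6*x) = 0 (equality of mixed partials for smooth f).
Similarly for dx ∧ dz and dy ∧ dz — all coefficients vanish. So d(df) = 0.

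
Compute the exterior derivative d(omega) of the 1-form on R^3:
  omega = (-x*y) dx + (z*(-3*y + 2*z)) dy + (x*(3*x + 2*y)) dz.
d(omega) = (x) dx ∧ dy + (6*x + 2*y) dx ∧ dz + (2*x + 3*y - 4*z) dy ∧ dz

For a 1-form omega = sum_i f_i dx_i, the exterior derivative is
  d(omega) = sum_{i < j} (∂f_j/∂x_i - ∂f_i/∂x_j) dx_i ∧ dx_j.
  coefficient of dx ∧ dy: ∂f_2/∂x - ∂f_1/∂y = ∂(z*(-3*y + 2*z))/∂x - ∂(-x*y)/∂y = x
  coefficient of dx ∧ dz: ∂f_3/∂x - ∂f_1/∂z = ∂(x*(3*x + 2*y))/∂x - ∂(-x*y)/∂z = 6*x + 2*y
  coefficient of dy ∧ dz: ∂f_3/∂y - ∂f_2/∂z = ∂(x*(3*x + 2*y))/∂y - ∂(z*(-3*y + 2*z))/∂z = 2*x + 3*y - 4*z
Assembling: d(omega) = (x) dx ∧ dy + (6*x + 2*y) dx ∧ dz + (2*x + 3*y - 4*z) dy ∧ dz.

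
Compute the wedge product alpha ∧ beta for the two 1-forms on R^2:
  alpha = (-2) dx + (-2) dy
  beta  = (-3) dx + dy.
alpha ∧ beta = (-8) dx ∧ dy

Distribute the wedge, using dx_i ∧ dx_j = -dx_j ∧ dx_i and dx_i ∧ dx_i = 0. For each pair (i, j) with i < j, the coefficient of dx_i ∧ dx_j in alpha ∧ beta is (alpha_i * beta_j - alpha_j * beta_i). Collecting: alpha ∧ beta = (-8) dx ∧ dy.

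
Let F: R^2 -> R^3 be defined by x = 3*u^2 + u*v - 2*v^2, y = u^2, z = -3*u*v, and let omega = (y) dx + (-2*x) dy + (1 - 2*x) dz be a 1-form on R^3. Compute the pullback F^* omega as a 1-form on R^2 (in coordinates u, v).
F^* omega = (-6*u^3 + 15*u^2*v + 14*u*v^2 - 12*v^3 - 3*v) du + (u*(19*u^2 + 2*u*v - 12*v^2 - 3)) dv

Using F^*(f dg) = (f ∘ F) d(g ∘ F), substitute each coordinate x_i by F_i(u, v) in f_i, and replace dx_i by d F_i = (∂F_i/∂u) du + (∂F_i/∂v) dv.
  For the x component: f_1(F) = u^2; d F_1 = (6*u + v) du + (u - 4*v) dv
  For the y component: f_2(F) = -6*u^2 - 2*u*v + 4*v^2; d F_2 = (2*u) du + (0) dv
  For the z component: f_3(F) = -6*u^2 - 2*u*v + 4*v^2 + 1; d F_3 = (-3*v) du + (-3*u) dv
Combining and collecting du, dv coefficients:
  coeff of du: -6*u^3 + 15*u^2*v + 14*u*v^2 - 12*v^3 - 3*v
  coeff of dv: u*(19*u^2 + 2*u*v - 12*v^2 - 3)
F^* omega = (-6*u^3 + 15*u^2*v + 14*u*v^2 - 12*v^3 - 3*v) du + (u*(19*u^2 + 2*u*v - 12*v^2 - 3)) dv.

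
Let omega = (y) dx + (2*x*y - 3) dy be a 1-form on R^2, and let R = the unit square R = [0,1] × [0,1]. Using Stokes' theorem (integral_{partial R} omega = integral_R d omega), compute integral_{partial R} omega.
integral_(partial R) omega = 0

Stokes: integral_partial_R omega = integral_R d omega with d omega = (∂Q/∂x - ∂P/∂y) dx ∧ dy.
  ∂Q/∂x = 2*y
  ∂P/∂y = 1
  integrand = ∂Q/∂x - ∂P/∂y = 2*y - 1.
Integrating over R: integral_0^1 integral_0^1 (2*y - 1) dx dy = 0.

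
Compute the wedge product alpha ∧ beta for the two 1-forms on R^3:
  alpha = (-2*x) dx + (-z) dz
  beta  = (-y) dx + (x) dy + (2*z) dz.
alpha ∧ beta = (-2*x^2) dx ∧ dy + (-z*(4*x + y)) dx ∧ dz + (x*z) dy ∧ dz

Distribute the wedge, using dx_i ∧ dx_j = -dx_j ∧ dx_i and dx_i ∧ dx_i = 0. For each pair (i, j) with i < j, the coefficient of dx_i ∧ dx_j in alpha ∧ beta is (alpha_i * beta_j - alpha_j * beta_i). Collecting: alpha ∧ beta = (-2*x^2) dx ∧ dy + (-z*(4*x + y)) dx ∧ dz + (x*z) dy ∧ dz.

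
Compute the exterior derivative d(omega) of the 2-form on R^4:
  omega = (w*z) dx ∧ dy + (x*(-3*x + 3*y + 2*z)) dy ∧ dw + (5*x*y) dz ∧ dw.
d(omega) = (w) dx ∧ dy ∧ dz + (-6*x + 3*y + 3*z) dx ∧ dy ∧ dw + (3*x) dy ∧ dz ∧ dw + (5*y) dx ∧ dz ∧ dw

For a 2-form omega = sum_{i<j} g_{ij} dx_i ∧ dx_j, the exterior derivative is
  d(omega) = sum_{i<j} d(g_{ij}) ∧ dx_i ∧ dx_j = sum_{i<j, k} (∂g_{ij}/∂x_k) dx_k ∧ dx_i ∧ dx_j.
Expand each term, using dx_k ∧ dx_i ∧ dx_j = sgn(permutation) dx_{(a)} ∧ dx_{(b)} ∧ dx_{(c)} with (a < b < c) sorted:
  d(w*z) includes (∂/∂z)(w*z) dz = (w) dz, which multiplied by dx ∧ dy gives (w) dx ∧ dy ∧ dz
  d(w*z) includes (∂/∂w)(w*z) dw = (z) dw, which multiplied by dx ∧ dy gives (z) dx ∧ dy ∧ dw
  d(x*(-3*x + 3*y + 2*z)) includes (∂/∂x)(x*(-3*x + 3*y + 2*z)) dx = (-6*x + 3*y + 2*z) dx, which multiplied by dy ∧ dw gives (-6*x + 3*y + 2*z) dx ∧ dy ∧ dw
  d(x*(-3*x + 3*y + 2*z)) includes (∂/∂z)(x*(-3*x + 3*y + 2*z)) dz = (2*x) dz, which multiplied by dy ∧ dw gives (-2*x) dy ∧ dz ∧ dw
  d(5*x*y) includes (∂/∂x)(5*x*y) dx = (5*y) dx, which multiplied by dz ∧ dw gives (5*y) dx ∧ dz ∧ dw
  d(5*x*y) includes (∂/∂y)(5*x*y) dy = (5*x) dy, which multiplied by dz ∧ dw gives (5*x) dy ∧ dz ∧ dw
Collecting like 3-forms: d(omega) = (w) dx ∧ dy ∧ dz + (-6*x + 3*y + 3*z) dx ∧ dy ∧ dw + (3*x) dy ∧ dz ∧ dw + (5*y) dx ∧ dz ∧ dw.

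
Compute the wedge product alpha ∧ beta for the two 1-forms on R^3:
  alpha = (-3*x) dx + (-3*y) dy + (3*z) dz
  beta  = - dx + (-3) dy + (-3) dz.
alpha ∧ beta = (9*x - 3*y) dx ∧ dy + (9*x + 3*z) dx ∧ dz + (9*y + 9*z) dy ∧ dz

Distribute the wedge, using dx_i ∧ dx_j = -dx_j ∧ dx_i and dx_i ∧ dx_i = 0. For each pair (i, j) with i < j, the coefficient of dx_i ∧ dx_j in alpha ∧ beta is (alpha_i * beta_j - alpha_j * beta_i). Collecting: alpha ∧ beta = (9*x - 3*y) dx ∧ dy + (9*x + 3*z) dx ∧ dz + (9*y + 9*z) dy ∧ dz.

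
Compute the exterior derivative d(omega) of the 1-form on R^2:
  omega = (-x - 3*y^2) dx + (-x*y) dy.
d(omega) = (5*y) dx ∧ dy

For a 1-form omega = sum_i f_i dx_i, the exterior derivative is
  d(omega) = sum_{i < j} (∂f_j/∂x_i - ∂f_i/∂x_j) dx_i ∧ dx_j.
  coefficient of dx ∧ dy: ∂f_2/∂x - ∂f_1/∂y = ∂(-x*y)/∂x - ∂(-x - 3*y^2)/∂y = 5*y
Assembling: d(omega) = (5*y) dx ∧ dy.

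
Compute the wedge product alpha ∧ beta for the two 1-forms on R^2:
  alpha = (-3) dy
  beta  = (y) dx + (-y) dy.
alpha ∧ beta = (3*y) dx ∧ dy

Distribute the wedge, using dx_i ∧ dx_j = -dx_j ∧ dx_i and dx_i ∧ dx_i = 0. For each pair (i, j) with i < j, the coefficient of dx_i ∧ dx_j in alpha ∧ beta is (alpha_i * beta_j - alpha_j * beta_i). Collecting: alpha ∧ beta = (3*y) dx ∧ dy.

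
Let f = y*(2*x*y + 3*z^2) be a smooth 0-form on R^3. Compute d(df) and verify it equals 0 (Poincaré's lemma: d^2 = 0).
d(df) = 0

Step 1: df = sum_i (∂f/∂x_i) dx_i = (2*y^2) dx + (4*x*y + 3*z^2) dy + (6*y*z) dz.
Step 2: Apply d again. Using the 1-form formula, the coefficient of dx ∧ dy in d(df) is ∂^2 f/∂x ∂y - ∂^2 f/∂y ∂x = (4*y) - (4*y) = 0 (equality of mixed partials for smooth f).
Similarly for dx ∧ dz and dy ∧ dz — all coefficients vanish. So d(df) = 0.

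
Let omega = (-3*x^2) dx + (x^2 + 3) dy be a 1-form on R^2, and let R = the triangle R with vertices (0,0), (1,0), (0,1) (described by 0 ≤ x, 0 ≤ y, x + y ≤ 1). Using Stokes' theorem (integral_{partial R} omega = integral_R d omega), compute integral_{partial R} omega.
integral_(partial R) omega = 1/3

Stokes: integral_partial_R omega = integral_R d omega with d omega = (∂Q/∂x - ∂P/∂y) dx ∧ dy.
  ∂Q/∂x = 2*x
  ∂P/∂y = 0
  integrand = ∂Q/∂x - ∂P/∂y = 2*x.
Integrating over R: integral_0^1 integral_0^{1-x} (2*x) dy dx = 1/3.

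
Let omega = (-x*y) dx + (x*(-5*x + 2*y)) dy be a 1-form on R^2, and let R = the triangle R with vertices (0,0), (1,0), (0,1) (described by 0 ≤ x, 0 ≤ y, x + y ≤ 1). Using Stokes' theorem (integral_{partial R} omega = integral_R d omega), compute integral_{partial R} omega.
integral_(partial R) omega = -7/6

Stokes: integral_partial_R omega = integral_R d omega with d omega = (∂Q/∂x - ∂P/∂y) dx ∧ dy.
  ∂Q/∂x = -10*x + 2*y
  ∂P/∂y = -x
  integrand = ∂Q/∂x - ∂P/∂y = -9*x + 2*y.
Integrating over R: integral_0^1 integral_0^{1-x} (-9*x + 2*y) dy dx = -7/6.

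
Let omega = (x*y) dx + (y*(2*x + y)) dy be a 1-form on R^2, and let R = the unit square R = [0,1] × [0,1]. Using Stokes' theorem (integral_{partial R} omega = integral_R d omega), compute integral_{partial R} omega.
integral_(partial R) omega = 1/2

Stokes: integral_partial_R omega = integral_R d omega with d omega = (∂Q/∂x - ∂P/∂y) dx ∧ dy.
  ∂Q/∂x = 2*y
  ∂P/∂y = x
  integrand = ∂Q/∂x - ∂P/∂y = -x + 2*y.
Integrating over R: integral_0^1 integral_0^1 (-x + 2*y) dx dy = 1/2.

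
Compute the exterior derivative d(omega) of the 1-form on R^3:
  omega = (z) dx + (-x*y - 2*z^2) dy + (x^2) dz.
d(omega) = (-y) dx ∧ dy + (2*x - 1) dx ∧ dz + (4*z) dy ∧ dz

For a 1-form omega = sum_i f_i dx_i, the exterior derivative is
  d(omega) = sum_{i < j} (∂f_j/∂x_i - ∂f_i/∂x_j) dx_i ∧ dx_j.
  coefficient of dx ∧ dy: ∂f_2/∂x - ∂f_1/∂y = ∂(-x*y - 2*z^2)/∂x - ∂(z)/∂y = -y
  coefficient of dx ∧ dz: ∂f_3/∂x - ∂f_1/∂z = ∂(x^2)/∂x - ∂(z)/∂z = 2*x - 1
  coefficient of dy ∧ dz: ∂f_3/∂y - ∂f_2/∂z = ∂(x^2)/∂y - ∂(-x*y - 2*z^2)/∂z = 4*z
Assembling: d(omega) = (-y) dx ∧ dy + (2*x - 1) dx ∧ dz + (4*z) dy ∧ dz.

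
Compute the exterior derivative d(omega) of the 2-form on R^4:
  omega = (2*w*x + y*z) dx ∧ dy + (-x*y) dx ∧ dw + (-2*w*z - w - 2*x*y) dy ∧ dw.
d(omega) = (y) dx ∧ dy ∧ dz + (3*x - 2*y) dx ∧ dy ∧ dw + (2*w) dy ∧ dz ∧ dw

For a 2-form omega = sum_{i<j} g_{ij} dx_i ∧ dx_j, the exterior derivative is
  d(omega) = sum_{i<j} d(g_{ij}) ∧ dx_i ∧ dx_j = sum_{i<j, k} (∂g_{ij}/∂x_k) dx_k ∧ dx_i ∧ dx_j.
Expand each term, using dx_k ∧ dx_i ∧ dx_j = sgn(permutation) dx_{(a)} ∧ dx_{(b)} ∧ dx_{(c)} with (a < b < c) sorted:
  d(2*w*x + y*z) includes (∂/∂z)(2*w*x + y*z) dz = (y) dz, which multiplied by dx ∧ dy gives (y) dx ∧ dy ∧ dz
  d(2*w*x + y*z) includes (∂/∂w)(2*w*x + y*z) dw = (2*x) dw, which multiplied by dx ∧ dy gives (2*x) dx ∧ dy ∧ dw
  d(-x*y) includes (∂/∂y)(-x*y) dy = (-x) dy, which multiplied by dx ∧ dw gives (x) dx ∧ dy ∧ dw
  d(-2*w*z - w - 2*x*y) includes (∂/∂x)(-2*w*z - w - 2*x*y) dx = (-2*y) dx, which multiplied by dy ∧ dw gives (-2*y) dx ∧ dy ∧ dw
  d(-2*w*z - w - 2*x*y) includes (∂/∂z)(-2*w*z - w - 2*x*y) dz = (-2*w) dz, which multiplied by dy ∧ dw gives (2*w) dy ∧ dz ∧ dw
Collecting like 3-forms: d(omega) = (y) dx ∧ dy ∧ dz + (3*x - 2*y) dx ∧ dy ∧ dw + (2*w) dy ∧ dz ∧ dw.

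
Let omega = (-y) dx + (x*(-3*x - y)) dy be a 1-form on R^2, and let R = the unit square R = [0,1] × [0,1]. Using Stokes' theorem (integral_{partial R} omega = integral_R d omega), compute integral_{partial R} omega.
integral_(partial R) omega = -5/2

Stokes: integral_partial_R omega = integral_R d omega with d omega = (∂Q/∂x - ∂P/∂y) dx ∧ dy.
  ∂Q/∂x = -6*x - y
  ∂P/∂y = -1
  integrand = ∂Q/∂x - ∂P/∂y = -6*x - y + 1.
Integrating over R: integral_0^1 integral_0^1 (-6*x - y + 1) dx dy = -5/2.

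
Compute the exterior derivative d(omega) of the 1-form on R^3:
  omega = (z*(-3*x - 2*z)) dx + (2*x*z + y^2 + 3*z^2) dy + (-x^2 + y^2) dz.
d(omega) = (2*z) dx ∧ dy + (x + 4*z) dx ∧ dz + (-2*x + 2*y - 6*z) dy ∧ dz

For a 1-form omega = sum_i f_i dx_i, the exterior derivative is
  d(omega) = sum_{i < j} (∂f_j/∂x_i - ∂f_i/∂x_j) dx_i ∧ dx_j.
  coefficient of dx ∧ dy: ∂f_2/∂x - ∂f_1/∂y = ∂(2*x*z + y^2 + 3*z^2)/∂x - ∂(z*(-3*x - 2*z))/∂y = 2*z
  coefficient of dx ∧ dz: ∂f_3/∂x - ∂f_1/∂z = ∂(-x^2 + y^2)/∂x - ∂(z*(-3*x - 2*z))/∂z = x + 4*z
  coefficient of dy ∧ dz: ∂f_3/∂y - ∂f_2/∂z = ∂(-x^2 + y^2)/∂y - ∂(2*x*z + y^2 + 3*z^2)/∂z = -2*x + 2*y - 6*z
Assembling: d(omega) = (2*z) dx ∧ dy + (x + 4*z) dx ∧ dz + (-2*x + 2*y - 6*z) dy ∧ dz.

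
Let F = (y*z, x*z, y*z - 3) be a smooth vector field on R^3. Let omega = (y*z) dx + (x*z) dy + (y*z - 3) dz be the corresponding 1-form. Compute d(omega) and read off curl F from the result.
d(omega) = (-x + z) dy ∧ dz + (y) dz ∧ dx + (0) dx ∧ dy; curl F = (-x + z, y, 0)

d omega = sum_{i<j} (∂f_j/∂x_i - ∂f_i/∂x_j) dx_i ∧ dx_j. Under the identification (dy ∧ dz, dz ∧ dx, dx ∧ dy) ↔ (e_x, e_y, e_z), the coefficients are exactly the components of curl F. Compute:
  ∂R/∂y - ∂Q/∂z = (z) - (x) = -x + z
  ∂P/∂z - ∂R/∂x = (y) - (0) = y
  ∂Q/∂x - ∂P/∂y = (z) - (z) = 0.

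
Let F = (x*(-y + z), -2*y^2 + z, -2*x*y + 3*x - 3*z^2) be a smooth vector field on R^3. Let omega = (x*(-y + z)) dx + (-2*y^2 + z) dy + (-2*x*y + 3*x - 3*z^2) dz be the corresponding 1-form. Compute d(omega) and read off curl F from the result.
d(omega) = (-2*x - 1) dy ∧ dz + (x + 2*y - 3) dz ∧ dx + (x) dx ∧ dy; curl F = (-2*x - 1, x + 2*y - 3, x)

d omega = sum_{i<j} (∂f_j/∂x_i - ∂f_i/∂x_j) dx_i ∧ dx_j. Under the identification (dy ∧ dz, dz ∧ dx, dx ∧ dy) ↔ (e_x, e_y, e_z), the coefficients are exactly the components of curl F. Compute:
  ∂R/∂y - ∂Q/∂z = (-2*x) - (1) = -2*x - 1
  ∂P/∂z - ∂R/∂x = (x) - (3 - 2*y) = x + 2*y - 3
  ∂Q/∂x - ∂P/∂y = (0) - (-x) = x.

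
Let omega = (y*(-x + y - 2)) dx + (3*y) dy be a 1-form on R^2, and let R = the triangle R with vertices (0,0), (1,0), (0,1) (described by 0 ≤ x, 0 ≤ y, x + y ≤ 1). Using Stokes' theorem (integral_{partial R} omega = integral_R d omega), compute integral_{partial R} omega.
integral_(partial R) omega = 5/6

Stokes: integral_partial_R omega = integral_R d omega with d omega = (∂Q/∂x - ∂P/∂y) dx ∧ dy.
  ∂Q/∂x = 0
  ∂P/∂y = -x + 2*y - 2
  integrand = ∂Q/∂x - ∂P/∂y = x - 2*y + 2.
Integrating over R: integral_0^1 integral_0^{1-x} (x - 2*y + 2) dy dx = 5/6.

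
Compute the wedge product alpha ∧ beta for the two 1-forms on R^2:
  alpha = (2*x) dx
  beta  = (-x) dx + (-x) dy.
alpha ∧ beta = (-2*x^2) dx ∧ dy

Distribute the wedge, using dx_i ∧ dx_j = -dx_j ∧ dx_i and dx_i ∧ dx_i = 0. For each pair (i, j) with i < j, the coefficient of dx_i ∧ dx_j in alpha ∧ beta is (alpha_i * beta_j - alpha_j * beta_i). Collecting: alpha ∧ beta = (-2*x^2) dx ∧ dy.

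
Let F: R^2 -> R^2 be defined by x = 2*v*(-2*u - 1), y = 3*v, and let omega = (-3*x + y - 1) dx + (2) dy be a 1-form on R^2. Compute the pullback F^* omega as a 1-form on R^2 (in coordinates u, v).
F^* omega = (4*v*(-12*u*v - 9*v + 1)) du + (-48*u^2*v - 60*u*v + 4*u - 18*v + 8) dv

Using F^*(f dg) = (f ∘ F) d(g ∘ F), substitute each coordinate x_i by F_i(u, v) in f_i, and replace dx_i by d F_i = (∂F_i/∂u) du + (∂F_i/∂v) dv.
  For the x component: f_1(F) = 12*u*v + 9*v - 1; d F_1 = (-4*v) du + (-4*u - 2) dv
  For the y component: f_2(F) = 2; d F_2 = (0) du + (3) dv
Combining and collecting du, dv coefficients:
  coeff of du: 4*v*(-12*u*v - 9*v + 1)
  coeff of dv: -48*u^2*v - 60*u*v + 4*u - 18*v + 8
F^* omega = (4*v*(-12*u*v - 9*v + 1)) du + (-48*u^2*v - 60*u*v + 4*u - 18*v + 8) dv.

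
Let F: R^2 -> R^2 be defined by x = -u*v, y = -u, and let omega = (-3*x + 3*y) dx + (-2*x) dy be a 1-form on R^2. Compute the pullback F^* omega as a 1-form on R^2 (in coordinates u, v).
F^* omega = (u*v*(1 - 3*v)) du + (3*u^2*(1 - v)) dv

Using F^*(f dg) = (f ∘ F) d(g ∘ F), substitute each coordinate x_i by F_i(u, v) in f_i, and replace dx_i by d F_i = (∂F_i/∂u) du + (∂F_i/∂v) dv.
  For the x component: f_1(F) = 3*u*(v - 1); d F_1 = (-v) du + (-u) dv
  For the y component: f_2(F) = 2*u*v; d F_2 = (-1) du + (0) dv
Combining and collecting du, dv coefficients:
  coeff of du: u*v*(1 - 3*v)
  coeff of dv: 3*u^2*(1 - v)
F^* omega = (u*v*(1 - 3*v)) du + (3*u^2*(1 - v)) dv.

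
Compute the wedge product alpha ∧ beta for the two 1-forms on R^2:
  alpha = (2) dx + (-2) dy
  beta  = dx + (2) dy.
alpha ∧ beta = (6) dx ∧ dy

Distribute the wedge, using dx_i ∧ dx_j = -dx_j ∧ dx_i and dx_i ∧ dx_i = 0. For each pair (i, j) with i < j, the coefficient of dx_i ∧ dx_j in alpha ∧ beta is (alpha_i * beta_j - alpha_j * beta_i). Collecting: alpha ∧ beta = (6) dx ∧ dy.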